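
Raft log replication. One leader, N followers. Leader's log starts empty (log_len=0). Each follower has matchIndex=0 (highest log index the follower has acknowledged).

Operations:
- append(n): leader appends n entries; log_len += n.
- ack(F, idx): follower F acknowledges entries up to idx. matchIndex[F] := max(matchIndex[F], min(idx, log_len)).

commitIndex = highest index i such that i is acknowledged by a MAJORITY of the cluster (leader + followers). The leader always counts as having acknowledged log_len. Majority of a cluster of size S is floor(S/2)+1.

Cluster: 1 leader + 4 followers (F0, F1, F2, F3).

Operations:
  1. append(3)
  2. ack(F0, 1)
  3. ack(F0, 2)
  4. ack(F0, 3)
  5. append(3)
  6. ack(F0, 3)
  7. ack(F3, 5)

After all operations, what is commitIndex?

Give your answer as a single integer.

Op 1: append 3 -> log_len=3
Op 2: F0 acks idx 1 -> match: F0=1 F1=0 F2=0 F3=0; commitIndex=0
Op 3: F0 acks idx 2 -> match: F0=2 F1=0 F2=0 F3=0; commitIndex=0
Op 4: F0 acks idx 3 -> match: F0=3 F1=0 F2=0 F3=0; commitIndex=0
Op 5: append 3 -> log_len=6
Op 6: F0 acks idx 3 -> match: F0=3 F1=0 F2=0 F3=0; commitIndex=0
Op 7: F3 acks idx 5 -> match: F0=3 F1=0 F2=0 F3=5; commitIndex=3

Answer: 3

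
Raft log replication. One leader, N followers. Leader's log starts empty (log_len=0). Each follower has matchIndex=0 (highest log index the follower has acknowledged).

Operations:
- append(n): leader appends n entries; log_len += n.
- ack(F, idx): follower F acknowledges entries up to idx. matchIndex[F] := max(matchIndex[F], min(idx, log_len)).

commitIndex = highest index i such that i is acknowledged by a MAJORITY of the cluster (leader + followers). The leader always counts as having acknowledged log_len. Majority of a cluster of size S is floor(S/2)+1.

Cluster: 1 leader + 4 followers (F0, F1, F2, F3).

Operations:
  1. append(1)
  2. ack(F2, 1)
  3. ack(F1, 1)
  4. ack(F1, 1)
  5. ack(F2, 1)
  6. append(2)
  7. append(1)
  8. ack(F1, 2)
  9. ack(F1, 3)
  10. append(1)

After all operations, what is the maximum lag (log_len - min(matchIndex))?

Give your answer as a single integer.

Op 1: append 1 -> log_len=1
Op 2: F2 acks idx 1 -> match: F0=0 F1=0 F2=1 F3=0; commitIndex=0
Op 3: F1 acks idx 1 -> match: F0=0 F1=1 F2=1 F3=0; commitIndex=1
Op 4: F1 acks idx 1 -> match: F0=0 F1=1 F2=1 F3=0; commitIndex=1
Op 5: F2 acks idx 1 -> match: F0=0 F1=1 F2=1 F3=0; commitIndex=1
Op 6: append 2 -> log_len=3
Op 7: append 1 -> log_len=4
Op 8: F1 acks idx 2 -> match: F0=0 F1=2 F2=1 F3=0; commitIndex=1
Op 9: F1 acks idx 3 -> match: F0=0 F1=3 F2=1 F3=0; commitIndex=1
Op 10: append 1 -> log_len=5

Answer: 5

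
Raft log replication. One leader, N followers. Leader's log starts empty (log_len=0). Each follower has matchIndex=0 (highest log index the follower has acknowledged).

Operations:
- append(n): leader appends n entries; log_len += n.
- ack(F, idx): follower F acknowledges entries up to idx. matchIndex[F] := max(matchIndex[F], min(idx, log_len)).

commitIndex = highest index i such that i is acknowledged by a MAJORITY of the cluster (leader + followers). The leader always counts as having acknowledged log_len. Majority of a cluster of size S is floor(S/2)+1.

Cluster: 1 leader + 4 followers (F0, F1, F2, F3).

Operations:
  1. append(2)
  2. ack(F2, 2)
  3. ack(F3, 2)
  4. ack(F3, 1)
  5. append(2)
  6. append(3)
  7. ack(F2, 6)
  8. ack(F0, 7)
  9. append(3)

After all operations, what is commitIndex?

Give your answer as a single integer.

Op 1: append 2 -> log_len=2
Op 2: F2 acks idx 2 -> match: F0=0 F1=0 F2=2 F3=0; commitIndex=0
Op 3: F3 acks idx 2 -> match: F0=0 F1=0 F2=2 F3=2; commitIndex=2
Op 4: F3 acks idx 1 -> match: F0=0 F1=0 F2=2 F3=2; commitIndex=2
Op 5: append 2 -> log_len=4
Op 6: append 3 -> log_len=7
Op 7: F2 acks idx 6 -> match: F0=0 F1=0 F2=6 F3=2; commitIndex=2
Op 8: F0 acks idx 7 -> match: F0=7 F1=0 F2=6 F3=2; commitIndex=6
Op 9: append 3 -> log_len=10

Answer: 6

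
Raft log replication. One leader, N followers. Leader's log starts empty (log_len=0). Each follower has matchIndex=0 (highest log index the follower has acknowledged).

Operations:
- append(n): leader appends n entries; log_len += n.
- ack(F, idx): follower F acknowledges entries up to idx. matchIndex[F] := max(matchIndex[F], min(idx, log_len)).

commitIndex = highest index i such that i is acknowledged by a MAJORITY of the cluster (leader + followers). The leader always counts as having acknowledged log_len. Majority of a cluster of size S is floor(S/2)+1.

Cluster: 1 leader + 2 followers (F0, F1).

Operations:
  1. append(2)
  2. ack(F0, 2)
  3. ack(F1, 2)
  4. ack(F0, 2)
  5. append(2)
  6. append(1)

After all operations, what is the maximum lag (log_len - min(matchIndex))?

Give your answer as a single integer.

Answer: 3

Derivation:
Op 1: append 2 -> log_len=2
Op 2: F0 acks idx 2 -> match: F0=2 F1=0; commitIndex=2
Op 3: F1 acks idx 2 -> match: F0=2 F1=2; commitIndex=2
Op 4: F0 acks idx 2 -> match: F0=2 F1=2; commitIndex=2
Op 5: append 2 -> log_len=4
Op 6: append 1 -> log_len=5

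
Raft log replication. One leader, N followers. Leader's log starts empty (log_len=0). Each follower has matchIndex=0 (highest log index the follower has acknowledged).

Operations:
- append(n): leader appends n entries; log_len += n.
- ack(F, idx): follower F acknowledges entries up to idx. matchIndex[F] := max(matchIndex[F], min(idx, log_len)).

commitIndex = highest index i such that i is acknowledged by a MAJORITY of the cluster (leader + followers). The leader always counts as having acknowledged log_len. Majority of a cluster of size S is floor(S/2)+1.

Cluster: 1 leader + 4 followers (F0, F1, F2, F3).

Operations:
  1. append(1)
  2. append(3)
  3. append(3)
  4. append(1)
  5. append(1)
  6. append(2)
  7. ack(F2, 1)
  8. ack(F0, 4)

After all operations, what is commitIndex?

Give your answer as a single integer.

Op 1: append 1 -> log_len=1
Op 2: append 3 -> log_len=4
Op 3: append 3 -> log_len=7
Op 4: append 1 -> log_len=8
Op 5: append 1 -> log_len=9
Op 6: append 2 -> log_len=11
Op 7: F2 acks idx 1 -> match: F0=0 F1=0 F2=1 F3=0; commitIndex=0
Op 8: F0 acks idx 4 -> match: F0=4 F1=0 F2=1 F3=0; commitIndex=1

Answer: 1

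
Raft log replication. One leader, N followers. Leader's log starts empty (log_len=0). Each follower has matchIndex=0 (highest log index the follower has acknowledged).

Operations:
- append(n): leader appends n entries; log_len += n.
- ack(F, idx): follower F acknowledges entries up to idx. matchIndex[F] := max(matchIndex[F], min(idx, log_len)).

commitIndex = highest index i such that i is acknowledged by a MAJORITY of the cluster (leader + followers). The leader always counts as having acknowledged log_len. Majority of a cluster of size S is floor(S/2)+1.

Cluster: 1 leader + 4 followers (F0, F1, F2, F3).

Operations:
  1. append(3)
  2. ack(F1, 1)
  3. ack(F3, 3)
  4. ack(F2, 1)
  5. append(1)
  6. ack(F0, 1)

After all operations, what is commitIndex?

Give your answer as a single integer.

Op 1: append 3 -> log_len=3
Op 2: F1 acks idx 1 -> match: F0=0 F1=1 F2=0 F3=0; commitIndex=0
Op 3: F3 acks idx 3 -> match: F0=0 F1=1 F2=0 F3=3; commitIndex=1
Op 4: F2 acks idx 1 -> match: F0=0 F1=1 F2=1 F3=3; commitIndex=1
Op 5: append 1 -> log_len=4
Op 6: F0 acks idx 1 -> match: F0=1 F1=1 F2=1 F3=3; commitIndex=1

Answer: 1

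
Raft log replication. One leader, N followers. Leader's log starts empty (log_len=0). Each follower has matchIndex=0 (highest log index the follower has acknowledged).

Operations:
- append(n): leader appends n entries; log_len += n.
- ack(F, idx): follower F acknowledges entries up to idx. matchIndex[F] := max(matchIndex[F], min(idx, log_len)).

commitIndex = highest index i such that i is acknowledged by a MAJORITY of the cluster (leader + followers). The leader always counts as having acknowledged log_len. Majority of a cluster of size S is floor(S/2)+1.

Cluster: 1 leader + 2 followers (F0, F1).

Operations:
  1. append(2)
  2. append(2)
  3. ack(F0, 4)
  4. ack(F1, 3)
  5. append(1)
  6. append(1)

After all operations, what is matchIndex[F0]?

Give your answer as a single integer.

Answer: 4

Derivation:
Op 1: append 2 -> log_len=2
Op 2: append 2 -> log_len=4
Op 3: F0 acks idx 4 -> match: F0=4 F1=0; commitIndex=4
Op 4: F1 acks idx 3 -> match: F0=4 F1=3; commitIndex=4
Op 5: append 1 -> log_len=5
Op 6: append 1 -> log_len=6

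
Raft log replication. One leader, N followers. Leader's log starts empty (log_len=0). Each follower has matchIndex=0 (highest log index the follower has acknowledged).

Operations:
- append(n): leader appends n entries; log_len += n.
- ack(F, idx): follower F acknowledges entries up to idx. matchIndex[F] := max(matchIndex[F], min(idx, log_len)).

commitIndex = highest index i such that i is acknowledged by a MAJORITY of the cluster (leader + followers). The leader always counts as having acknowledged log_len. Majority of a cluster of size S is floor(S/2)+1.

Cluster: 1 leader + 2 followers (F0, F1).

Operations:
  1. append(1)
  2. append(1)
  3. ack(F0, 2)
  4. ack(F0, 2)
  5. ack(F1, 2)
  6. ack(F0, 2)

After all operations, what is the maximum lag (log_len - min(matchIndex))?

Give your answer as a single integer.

Op 1: append 1 -> log_len=1
Op 2: append 1 -> log_len=2
Op 3: F0 acks idx 2 -> match: F0=2 F1=0; commitIndex=2
Op 4: F0 acks idx 2 -> match: F0=2 F1=0; commitIndex=2
Op 5: F1 acks idx 2 -> match: F0=2 F1=2; commitIndex=2
Op 6: F0 acks idx 2 -> match: F0=2 F1=2; commitIndex=2

Answer: 0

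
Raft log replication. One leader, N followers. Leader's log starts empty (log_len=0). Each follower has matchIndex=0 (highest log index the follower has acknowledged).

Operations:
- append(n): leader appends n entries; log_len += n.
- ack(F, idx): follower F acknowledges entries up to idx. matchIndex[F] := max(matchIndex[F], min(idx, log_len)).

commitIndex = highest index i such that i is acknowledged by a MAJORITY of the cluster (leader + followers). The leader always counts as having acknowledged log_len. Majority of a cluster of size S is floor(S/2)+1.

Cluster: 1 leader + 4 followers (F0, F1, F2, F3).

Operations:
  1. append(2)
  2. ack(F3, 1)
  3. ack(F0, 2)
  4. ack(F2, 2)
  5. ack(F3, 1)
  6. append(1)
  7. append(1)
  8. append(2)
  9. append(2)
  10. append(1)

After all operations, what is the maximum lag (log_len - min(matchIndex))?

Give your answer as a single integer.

Op 1: append 2 -> log_len=2
Op 2: F3 acks idx 1 -> match: F0=0 F1=0 F2=0 F3=1; commitIndex=0
Op 3: F0 acks idx 2 -> match: F0=2 F1=0 F2=0 F3=1; commitIndex=1
Op 4: F2 acks idx 2 -> match: F0=2 F1=0 F2=2 F3=1; commitIndex=2
Op 5: F3 acks idx 1 -> match: F0=2 F1=0 F2=2 F3=1; commitIndex=2
Op 6: append 1 -> log_len=3
Op 7: append 1 -> log_len=4
Op 8: append 2 -> log_len=6
Op 9: append 2 -> log_len=8
Op 10: append 1 -> log_len=9

Answer: 9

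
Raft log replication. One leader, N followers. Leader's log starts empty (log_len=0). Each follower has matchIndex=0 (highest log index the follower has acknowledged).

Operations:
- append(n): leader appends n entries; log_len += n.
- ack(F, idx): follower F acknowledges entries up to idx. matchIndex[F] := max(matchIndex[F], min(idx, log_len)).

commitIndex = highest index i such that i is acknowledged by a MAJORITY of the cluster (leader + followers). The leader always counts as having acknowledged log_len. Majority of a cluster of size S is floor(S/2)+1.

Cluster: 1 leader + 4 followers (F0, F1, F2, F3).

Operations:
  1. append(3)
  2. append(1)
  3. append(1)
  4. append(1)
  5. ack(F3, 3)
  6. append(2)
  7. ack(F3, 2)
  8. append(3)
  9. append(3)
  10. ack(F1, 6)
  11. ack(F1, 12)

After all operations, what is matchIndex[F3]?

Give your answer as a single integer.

Answer: 3

Derivation:
Op 1: append 3 -> log_len=3
Op 2: append 1 -> log_len=4
Op 3: append 1 -> log_len=5
Op 4: append 1 -> log_len=6
Op 5: F3 acks idx 3 -> match: F0=0 F1=0 F2=0 F3=3; commitIndex=0
Op 6: append 2 -> log_len=8
Op 7: F3 acks idx 2 -> match: F0=0 F1=0 F2=0 F3=3; commitIndex=0
Op 8: append 3 -> log_len=11
Op 9: append 3 -> log_len=14
Op 10: F1 acks idx 6 -> match: F0=0 F1=6 F2=0 F3=3; commitIndex=3
Op 11: F1 acks idx 12 -> match: F0=0 F1=12 F2=0 F3=3; commitIndex=3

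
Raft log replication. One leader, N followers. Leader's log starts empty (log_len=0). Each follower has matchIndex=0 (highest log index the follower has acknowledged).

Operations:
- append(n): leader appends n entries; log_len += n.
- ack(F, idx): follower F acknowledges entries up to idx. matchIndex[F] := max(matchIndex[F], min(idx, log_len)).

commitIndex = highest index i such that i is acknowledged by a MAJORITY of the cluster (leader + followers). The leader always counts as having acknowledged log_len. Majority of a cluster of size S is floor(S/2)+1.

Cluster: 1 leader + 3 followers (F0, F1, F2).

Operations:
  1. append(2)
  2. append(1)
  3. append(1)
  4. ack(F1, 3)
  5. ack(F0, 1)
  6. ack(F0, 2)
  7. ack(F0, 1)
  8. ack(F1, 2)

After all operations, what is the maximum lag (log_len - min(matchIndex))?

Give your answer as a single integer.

Answer: 4

Derivation:
Op 1: append 2 -> log_len=2
Op 2: append 1 -> log_len=3
Op 3: append 1 -> log_len=4
Op 4: F1 acks idx 3 -> match: F0=0 F1=3 F2=0; commitIndex=0
Op 5: F0 acks idx 1 -> match: F0=1 F1=3 F2=0; commitIndex=1
Op 6: F0 acks idx 2 -> match: F0=2 F1=3 F2=0; commitIndex=2
Op 7: F0 acks idx 1 -> match: F0=2 F1=3 F2=0; commitIndex=2
Op 8: F1 acks idx 2 -> match: F0=2 F1=3 F2=0; commitIndex=2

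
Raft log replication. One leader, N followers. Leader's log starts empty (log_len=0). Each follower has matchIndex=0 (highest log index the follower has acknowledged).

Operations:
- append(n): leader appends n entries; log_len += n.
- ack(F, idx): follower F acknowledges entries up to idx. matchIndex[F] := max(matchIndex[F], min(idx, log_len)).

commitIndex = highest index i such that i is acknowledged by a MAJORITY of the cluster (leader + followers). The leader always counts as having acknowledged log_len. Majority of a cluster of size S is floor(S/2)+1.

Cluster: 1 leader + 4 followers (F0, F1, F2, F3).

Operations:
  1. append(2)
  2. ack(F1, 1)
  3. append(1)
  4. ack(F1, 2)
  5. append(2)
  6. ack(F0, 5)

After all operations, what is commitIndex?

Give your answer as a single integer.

Answer: 2

Derivation:
Op 1: append 2 -> log_len=2
Op 2: F1 acks idx 1 -> match: F0=0 F1=1 F2=0 F3=0; commitIndex=0
Op 3: append 1 -> log_len=3
Op 4: F1 acks idx 2 -> match: F0=0 F1=2 F2=0 F3=0; commitIndex=0
Op 5: append 2 -> log_len=5
Op 6: F0 acks idx 5 -> match: F0=5 F1=2 F2=0 F3=0; commitIndex=2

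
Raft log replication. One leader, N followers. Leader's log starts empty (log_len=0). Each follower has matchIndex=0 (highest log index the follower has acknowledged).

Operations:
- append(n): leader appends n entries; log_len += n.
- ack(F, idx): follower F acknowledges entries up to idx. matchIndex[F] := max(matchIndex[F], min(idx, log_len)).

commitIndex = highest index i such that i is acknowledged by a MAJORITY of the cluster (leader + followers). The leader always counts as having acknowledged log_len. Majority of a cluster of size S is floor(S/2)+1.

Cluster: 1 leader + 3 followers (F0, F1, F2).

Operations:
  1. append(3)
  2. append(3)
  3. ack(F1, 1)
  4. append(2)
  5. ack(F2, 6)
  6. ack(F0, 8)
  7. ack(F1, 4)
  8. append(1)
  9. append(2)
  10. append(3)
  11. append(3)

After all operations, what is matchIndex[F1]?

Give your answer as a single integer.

Answer: 4

Derivation:
Op 1: append 3 -> log_len=3
Op 2: append 3 -> log_len=6
Op 3: F1 acks idx 1 -> match: F0=0 F1=1 F2=0; commitIndex=0
Op 4: append 2 -> log_len=8
Op 5: F2 acks idx 6 -> match: F0=0 F1=1 F2=6; commitIndex=1
Op 6: F0 acks idx 8 -> match: F0=8 F1=1 F2=6; commitIndex=6
Op 7: F1 acks idx 4 -> match: F0=8 F1=4 F2=6; commitIndex=6
Op 8: append 1 -> log_len=9
Op 9: append 2 -> log_len=11
Op 10: append 3 -> log_len=14
Op 11: append 3 -> log_len=17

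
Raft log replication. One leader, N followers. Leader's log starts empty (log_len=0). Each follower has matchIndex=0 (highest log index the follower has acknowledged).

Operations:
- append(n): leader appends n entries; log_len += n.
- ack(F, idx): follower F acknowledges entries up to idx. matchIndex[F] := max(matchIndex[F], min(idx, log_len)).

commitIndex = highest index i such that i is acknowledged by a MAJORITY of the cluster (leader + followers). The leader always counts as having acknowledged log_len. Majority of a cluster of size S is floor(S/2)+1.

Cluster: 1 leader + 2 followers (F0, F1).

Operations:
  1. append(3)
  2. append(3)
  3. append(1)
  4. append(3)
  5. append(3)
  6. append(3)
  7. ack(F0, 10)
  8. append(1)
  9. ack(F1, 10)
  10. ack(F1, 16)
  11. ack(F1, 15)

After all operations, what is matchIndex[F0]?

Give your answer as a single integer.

Op 1: append 3 -> log_len=3
Op 2: append 3 -> log_len=6
Op 3: append 1 -> log_len=7
Op 4: append 3 -> log_len=10
Op 5: append 3 -> log_len=13
Op 6: append 3 -> log_len=16
Op 7: F0 acks idx 10 -> match: F0=10 F1=0; commitIndex=10
Op 8: append 1 -> log_len=17
Op 9: F1 acks idx 10 -> match: F0=10 F1=10; commitIndex=10
Op 10: F1 acks idx 16 -> match: F0=10 F1=16; commitIndex=16
Op 11: F1 acks idx 15 -> match: F0=10 F1=16; commitIndex=16

Answer: 10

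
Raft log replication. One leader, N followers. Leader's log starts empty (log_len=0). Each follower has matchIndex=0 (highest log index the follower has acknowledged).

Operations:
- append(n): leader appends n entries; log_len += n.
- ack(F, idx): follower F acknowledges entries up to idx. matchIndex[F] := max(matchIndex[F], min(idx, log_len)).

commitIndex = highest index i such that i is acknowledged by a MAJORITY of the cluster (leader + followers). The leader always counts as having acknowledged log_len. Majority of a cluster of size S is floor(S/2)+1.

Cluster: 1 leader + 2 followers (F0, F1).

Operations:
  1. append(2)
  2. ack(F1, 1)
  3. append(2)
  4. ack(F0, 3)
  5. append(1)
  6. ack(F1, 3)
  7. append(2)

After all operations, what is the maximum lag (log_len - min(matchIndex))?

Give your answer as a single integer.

Op 1: append 2 -> log_len=2
Op 2: F1 acks idx 1 -> match: F0=0 F1=1; commitIndex=1
Op 3: append 2 -> log_len=4
Op 4: F0 acks idx 3 -> match: F0=3 F1=1; commitIndex=3
Op 5: append 1 -> log_len=5
Op 6: F1 acks idx 3 -> match: F0=3 F1=3; commitIndex=3
Op 7: append 2 -> log_len=7

Answer: 4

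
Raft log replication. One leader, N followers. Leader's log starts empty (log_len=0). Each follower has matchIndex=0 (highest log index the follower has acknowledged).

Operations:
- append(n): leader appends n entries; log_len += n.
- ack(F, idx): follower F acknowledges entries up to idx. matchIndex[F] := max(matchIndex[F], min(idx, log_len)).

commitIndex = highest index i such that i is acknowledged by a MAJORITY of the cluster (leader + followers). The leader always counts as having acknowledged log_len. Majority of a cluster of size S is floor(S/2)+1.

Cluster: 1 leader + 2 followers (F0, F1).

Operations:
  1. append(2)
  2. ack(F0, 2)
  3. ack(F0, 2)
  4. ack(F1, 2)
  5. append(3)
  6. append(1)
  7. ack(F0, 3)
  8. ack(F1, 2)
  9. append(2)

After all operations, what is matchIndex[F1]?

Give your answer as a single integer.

Op 1: append 2 -> log_len=2
Op 2: F0 acks idx 2 -> match: F0=2 F1=0; commitIndex=2
Op 3: F0 acks idx 2 -> match: F0=2 F1=0; commitIndex=2
Op 4: F1 acks idx 2 -> match: F0=2 F1=2; commitIndex=2
Op 5: append 3 -> log_len=5
Op 6: append 1 -> log_len=6
Op 7: F0 acks idx 3 -> match: F0=3 F1=2; commitIndex=3
Op 8: F1 acks idx 2 -> match: F0=3 F1=2; commitIndex=3
Op 9: append 2 -> log_len=8

Answer: 2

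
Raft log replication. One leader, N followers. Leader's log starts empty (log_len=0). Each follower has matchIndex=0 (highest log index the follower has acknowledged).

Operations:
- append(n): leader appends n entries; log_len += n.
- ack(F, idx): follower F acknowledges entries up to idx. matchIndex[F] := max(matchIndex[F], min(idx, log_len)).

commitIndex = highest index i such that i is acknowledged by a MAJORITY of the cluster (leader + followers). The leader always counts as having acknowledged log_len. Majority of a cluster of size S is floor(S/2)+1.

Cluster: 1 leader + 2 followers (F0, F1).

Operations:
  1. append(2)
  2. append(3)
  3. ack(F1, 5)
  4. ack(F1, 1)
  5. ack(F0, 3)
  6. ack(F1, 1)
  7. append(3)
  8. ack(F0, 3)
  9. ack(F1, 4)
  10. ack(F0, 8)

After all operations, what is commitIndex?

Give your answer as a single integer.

Op 1: append 2 -> log_len=2
Op 2: append 3 -> log_len=5
Op 3: F1 acks idx 5 -> match: F0=0 F1=5; commitIndex=5
Op 4: F1 acks idx 1 -> match: F0=0 F1=5; commitIndex=5
Op 5: F0 acks idx 3 -> match: F0=3 F1=5; commitIndex=5
Op 6: F1 acks idx 1 -> match: F0=3 F1=5; commitIndex=5
Op 7: append 3 -> log_len=8
Op 8: F0 acks idx 3 -> match: F0=3 F1=5; commitIndex=5
Op 9: F1 acks idx 4 -> match: F0=3 F1=5; commitIndex=5
Op 10: F0 acks idx 8 -> match: F0=8 F1=5; commitIndex=8

Answer: 8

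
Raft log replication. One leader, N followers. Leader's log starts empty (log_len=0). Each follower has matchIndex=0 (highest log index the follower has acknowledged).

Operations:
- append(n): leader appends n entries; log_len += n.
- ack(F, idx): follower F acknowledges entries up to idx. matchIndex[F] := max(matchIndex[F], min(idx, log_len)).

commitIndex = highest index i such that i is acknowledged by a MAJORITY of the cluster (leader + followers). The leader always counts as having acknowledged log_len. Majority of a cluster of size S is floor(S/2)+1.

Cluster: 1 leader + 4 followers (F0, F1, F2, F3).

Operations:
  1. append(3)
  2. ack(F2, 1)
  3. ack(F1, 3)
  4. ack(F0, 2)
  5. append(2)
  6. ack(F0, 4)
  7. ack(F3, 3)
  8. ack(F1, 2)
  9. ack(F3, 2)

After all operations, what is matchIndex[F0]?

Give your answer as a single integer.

Op 1: append 3 -> log_len=3
Op 2: F2 acks idx 1 -> match: F0=0 F1=0 F2=1 F3=0; commitIndex=0
Op 3: F1 acks idx 3 -> match: F0=0 F1=3 F2=1 F3=0; commitIndex=1
Op 4: F0 acks idx 2 -> match: F0=2 F1=3 F2=1 F3=0; commitIndex=2
Op 5: append 2 -> log_len=5
Op 6: F0 acks idx 4 -> match: F0=4 F1=3 F2=1 F3=0; commitIndex=3
Op 7: F3 acks idx 3 -> match: F0=4 F1=3 F2=1 F3=3; commitIndex=3
Op 8: F1 acks idx 2 -> match: F0=4 F1=3 F2=1 F3=3; commitIndex=3
Op 9: F3 acks idx 2 -> match: F0=4 F1=3 F2=1 F3=3; commitIndex=3

Answer: 4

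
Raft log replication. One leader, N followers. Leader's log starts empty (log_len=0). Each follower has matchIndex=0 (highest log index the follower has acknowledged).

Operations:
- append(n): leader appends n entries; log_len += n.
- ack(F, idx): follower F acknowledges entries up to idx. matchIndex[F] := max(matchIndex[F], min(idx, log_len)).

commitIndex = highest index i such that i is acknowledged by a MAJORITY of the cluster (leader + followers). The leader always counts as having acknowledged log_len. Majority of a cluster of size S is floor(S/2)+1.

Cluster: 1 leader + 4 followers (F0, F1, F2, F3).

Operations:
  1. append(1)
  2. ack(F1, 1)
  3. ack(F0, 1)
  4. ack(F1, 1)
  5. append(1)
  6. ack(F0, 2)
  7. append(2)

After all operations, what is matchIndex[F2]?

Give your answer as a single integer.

Answer: 0

Derivation:
Op 1: append 1 -> log_len=1
Op 2: F1 acks idx 1 -> match: F0=0 F1=1 F2=0 F3=0; commitIndex=0
Op 3: F0 acks idx 1 -> match: F0=1 F1=1 F2=0 F3=0; commitIndex=1
Op 4: F1 acks idx 1 -> match: F0=1 F1=1 F2=0 F3=0; commitIndex=1
Op 5: append 1 -> log_len=2
Op 6: F0 acks idx 2 -> match: F0=2 F1=1 F2=0 F3=0; commitIndex=1
Op 7: append 2 -> log_len=4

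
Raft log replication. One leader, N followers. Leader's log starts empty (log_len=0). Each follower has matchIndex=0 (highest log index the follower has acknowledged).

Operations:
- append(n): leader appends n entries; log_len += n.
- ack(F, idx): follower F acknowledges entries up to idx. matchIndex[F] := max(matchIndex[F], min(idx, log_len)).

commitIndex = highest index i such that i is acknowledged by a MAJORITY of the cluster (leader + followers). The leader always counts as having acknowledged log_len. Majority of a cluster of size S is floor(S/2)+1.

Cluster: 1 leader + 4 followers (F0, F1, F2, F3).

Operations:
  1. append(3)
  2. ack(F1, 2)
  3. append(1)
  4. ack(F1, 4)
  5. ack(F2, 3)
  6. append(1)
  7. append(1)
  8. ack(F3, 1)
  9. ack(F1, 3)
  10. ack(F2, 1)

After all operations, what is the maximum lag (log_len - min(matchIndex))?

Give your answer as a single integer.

Answer: 6

Derivation:
Op 1: append 3 -> log_len=3
Op 2: F1 acks idx 2 -> match: F0=0 F1=2 F2=0 F3=0; commitIndex=0
Op 3: append 1 -> log_len=4
Op 4: F1 acks idx 4 -> match: F0=0 F1=4 F2=0 F3=0; commitIndex=0
Op 5: F2 acks idx 3 -> match: F0=0 F1=4 F2=3 F3=0; commitIndex=3
Op 6: append 1 -> log_len=5
Op 7: append 1 -> log_len=6
Op 8: F3 acks idx 1 -> match: F0=0 F1=4 F2=3 F3=1; commitIndex=3
Op 9: F1 acks idx 3 -> match: F0=0 F1=4 F2=3 F3=1; commitIndex=3
Op 10: F2 acks idx 1 -> match: F0=0 F1=4 F2=3 F3=1; commitIndex=3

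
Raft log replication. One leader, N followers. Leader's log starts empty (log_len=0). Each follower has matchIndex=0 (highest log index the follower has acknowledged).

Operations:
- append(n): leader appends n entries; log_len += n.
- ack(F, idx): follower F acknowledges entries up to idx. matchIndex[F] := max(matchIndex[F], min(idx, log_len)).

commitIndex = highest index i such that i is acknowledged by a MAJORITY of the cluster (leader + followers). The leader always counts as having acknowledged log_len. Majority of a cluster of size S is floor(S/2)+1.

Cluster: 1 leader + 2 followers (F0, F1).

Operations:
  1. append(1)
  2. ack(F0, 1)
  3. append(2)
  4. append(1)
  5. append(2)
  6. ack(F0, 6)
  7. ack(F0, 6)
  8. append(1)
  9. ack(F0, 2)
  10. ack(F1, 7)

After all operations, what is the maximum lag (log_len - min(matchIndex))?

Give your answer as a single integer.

Answer: 1

Derivation:
Op 1: append 1 -> log_len=1
Op 2: F0 acks idx 1 -> match: F0=1 F1=0; commitIndex=1
Op 3: append 2 -> log_len=3
Op 4: append 1 -> log_len=4
Op 5: append 2 -> log_len=6
Op 6: F0 acks idx 6 -> match: F0=6 F1=0; commitIndex=6
Op 7: F0 acks idx 6 -> match: F0=6 F1=0; commitIndex=6
Op 8: append 1 -> log_len=7
Op 9: F0 acks idx 2 -> match: F0=6 F1=0; commitIndex=6
Op 10: F1 acks idx 7 -> match: F0=6 F1=7; commitIndex=7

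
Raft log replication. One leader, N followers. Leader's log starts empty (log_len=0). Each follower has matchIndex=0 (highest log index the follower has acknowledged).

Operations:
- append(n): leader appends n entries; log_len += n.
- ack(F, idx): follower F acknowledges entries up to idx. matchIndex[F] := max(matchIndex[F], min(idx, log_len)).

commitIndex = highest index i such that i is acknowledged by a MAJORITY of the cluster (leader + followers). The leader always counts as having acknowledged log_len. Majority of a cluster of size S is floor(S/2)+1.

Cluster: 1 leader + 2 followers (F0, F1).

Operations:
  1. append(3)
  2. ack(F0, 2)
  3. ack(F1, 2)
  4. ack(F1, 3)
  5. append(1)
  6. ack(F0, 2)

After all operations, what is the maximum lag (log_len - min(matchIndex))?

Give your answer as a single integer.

Answer: 2

Derivation:
Op 1: append 3 -> log_len=3
Op 2: F0 acks idx 2 -> match: F0=2 F1=0; commitIndex=2
Op 3: F1 acks idx 2 -> match: F0=2 F1=2; commitIndex=2
Op 4: F1 acks idx 3 -> match: F0=2 F1=3; commitIndex=3
Op 5: append 1 -> log_len=4
Op 6: F0 acks idx 2 -> match: F0=2 F1=3; commitIndex=3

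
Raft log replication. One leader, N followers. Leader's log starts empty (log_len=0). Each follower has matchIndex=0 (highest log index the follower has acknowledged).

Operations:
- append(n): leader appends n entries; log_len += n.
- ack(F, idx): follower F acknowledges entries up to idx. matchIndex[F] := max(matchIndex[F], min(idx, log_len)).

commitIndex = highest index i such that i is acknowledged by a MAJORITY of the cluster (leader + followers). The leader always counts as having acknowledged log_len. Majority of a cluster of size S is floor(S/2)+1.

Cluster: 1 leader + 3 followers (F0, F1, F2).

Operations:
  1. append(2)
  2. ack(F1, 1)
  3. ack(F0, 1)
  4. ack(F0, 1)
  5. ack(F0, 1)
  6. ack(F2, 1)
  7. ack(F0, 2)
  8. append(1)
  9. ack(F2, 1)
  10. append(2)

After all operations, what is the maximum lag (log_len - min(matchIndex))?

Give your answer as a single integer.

Answer: 4

Derivation:
Op 1: append 2 -> log_len=2
Op 2: F1 acks idx 1 -> match: F0=0 F1=1 F2=0; commitIndex=0
Op 3: F0 acks idx 1 -> match: F0=1 F1=1 F2=0; commitIndex=1
Op 4: F0 acks idx 1 -> match: F0=1 F1=1 F2=0; commitIndex=1
Op 5: F0 acks idx 1 -> match: F0=1 F1=1 F2=0; commitIndex=1
Op 6: F2 acks idx 1 -> match: F0=1 F1=1 F2=1; commitIndex=1
Op 7: F0 acks idx 2 -> match: F0=2 F1=1 F2=1; commitIndex=1
Op 8: append 1 -> log_len=3
Op 9: F2 acks idx 1 -> match: F0=2 F1=1 F2=1; commitIndex=1
Op 10: append 2 -> log_len=5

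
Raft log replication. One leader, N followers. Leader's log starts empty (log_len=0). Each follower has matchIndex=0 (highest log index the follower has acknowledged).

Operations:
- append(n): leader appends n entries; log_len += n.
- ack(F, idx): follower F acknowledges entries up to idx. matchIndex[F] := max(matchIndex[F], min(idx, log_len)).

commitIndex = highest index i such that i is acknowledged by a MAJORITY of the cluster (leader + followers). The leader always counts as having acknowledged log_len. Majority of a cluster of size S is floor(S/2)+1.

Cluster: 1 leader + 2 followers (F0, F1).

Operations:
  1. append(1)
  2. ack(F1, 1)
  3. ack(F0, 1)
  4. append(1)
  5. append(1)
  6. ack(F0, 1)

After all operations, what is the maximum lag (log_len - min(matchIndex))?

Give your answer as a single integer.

Answer: 2

Derivation:
Op 1: append 1 -> log_len=1
Op 2: F1 acks idx 1 -> match: F0=0 F1=1; commitIndex=1
Op 3: F0 acks idx 1 -> match: F0=1 F1=1; commitIndex=1
Op 4: append 1 -> log_len=2
Op 5: append 1 -> log_len=3
Op 6: F0 acks idx 1 -> match: F0=1 F1=1; commitIndex=1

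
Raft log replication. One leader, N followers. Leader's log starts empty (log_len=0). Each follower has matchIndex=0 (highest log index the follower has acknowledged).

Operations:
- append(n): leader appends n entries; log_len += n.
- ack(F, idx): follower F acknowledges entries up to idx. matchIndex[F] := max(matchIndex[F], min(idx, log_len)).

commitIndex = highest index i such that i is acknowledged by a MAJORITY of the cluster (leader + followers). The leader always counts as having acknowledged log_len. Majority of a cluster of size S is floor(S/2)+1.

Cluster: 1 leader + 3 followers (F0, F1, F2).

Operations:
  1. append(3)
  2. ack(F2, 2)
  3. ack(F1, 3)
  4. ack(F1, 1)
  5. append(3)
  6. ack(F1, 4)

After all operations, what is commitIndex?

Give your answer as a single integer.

Op 1: append 3 -> log_len=3
Op 2: F2 acks idx 2 -> match: F0=0 F1=0 F2=2; commitIndex=0
Op 3: F1 acks idx 3 -> match: F0=0 F1=3 F2=2; commitIndex=2
Op 4: F1 acks idx 1 -> match: F0=0 F1=3 F2=2; commitIndex=2
Op 5: append 3 -> log_len=6
Op 6: F1 acks idx 4 -> match: F0=0 F1=4 F2=2; commitIndex=2

Answer: 2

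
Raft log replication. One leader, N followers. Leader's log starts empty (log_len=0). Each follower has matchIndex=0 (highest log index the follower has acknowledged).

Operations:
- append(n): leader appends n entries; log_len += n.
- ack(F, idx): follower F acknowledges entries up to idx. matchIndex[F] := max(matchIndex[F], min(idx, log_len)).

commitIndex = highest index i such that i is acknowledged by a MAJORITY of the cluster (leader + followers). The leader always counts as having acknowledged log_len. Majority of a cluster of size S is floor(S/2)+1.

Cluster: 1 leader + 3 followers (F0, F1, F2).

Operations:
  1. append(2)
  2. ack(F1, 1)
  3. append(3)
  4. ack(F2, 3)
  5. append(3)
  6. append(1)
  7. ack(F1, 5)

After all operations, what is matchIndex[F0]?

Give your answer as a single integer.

Op 1: append 2 -> log_len=2
Op 2: F1 acks idx 1 -> match: F0=0 F1=1 F2=0; commitIndex=0
Op 3: append 3 -> log_len=5
Op 4: F2 acks idx 3 -> match: F0=0 F1=1 F2=3; commitIndex=1
Op 5: append 3 -> log_len=8
Op 6: append 1 -> log_len=9
Op 7: F1 acks idx 5 -> match: F0=0 F1=5 F2=3; commitIndex=3

Answer: 0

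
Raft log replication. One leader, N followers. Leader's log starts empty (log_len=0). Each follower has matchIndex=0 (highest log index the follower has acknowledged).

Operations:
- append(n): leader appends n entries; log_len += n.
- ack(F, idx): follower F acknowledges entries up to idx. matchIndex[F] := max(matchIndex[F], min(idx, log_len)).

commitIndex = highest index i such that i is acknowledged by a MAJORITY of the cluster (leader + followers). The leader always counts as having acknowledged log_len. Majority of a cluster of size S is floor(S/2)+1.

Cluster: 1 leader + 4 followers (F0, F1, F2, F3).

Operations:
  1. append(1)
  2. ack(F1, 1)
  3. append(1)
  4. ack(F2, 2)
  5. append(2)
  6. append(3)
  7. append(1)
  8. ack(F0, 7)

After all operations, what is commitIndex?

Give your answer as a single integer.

Op 1: append 1 -> log_len=1
Op 2: F1 acks idx 1 -> match: F0=0 F1=1 F2=0 F3=0; commitIndex=0
Op 3: append 1 -> log_len=2
Op 4: F2 acks idx 2 -> match: F0=0 F1=1 F2=2 F3=0; commitIndex=1
Op 5: append 2 -> log_len=4
Op 6: append 3 -> log_len=7
Op 7: append 1 -> log_len=8
Op 8: F0 acks idx 7 -> match: F0=7 F1=1 F2=2 F3=0; commitIndex=2

Answer: 2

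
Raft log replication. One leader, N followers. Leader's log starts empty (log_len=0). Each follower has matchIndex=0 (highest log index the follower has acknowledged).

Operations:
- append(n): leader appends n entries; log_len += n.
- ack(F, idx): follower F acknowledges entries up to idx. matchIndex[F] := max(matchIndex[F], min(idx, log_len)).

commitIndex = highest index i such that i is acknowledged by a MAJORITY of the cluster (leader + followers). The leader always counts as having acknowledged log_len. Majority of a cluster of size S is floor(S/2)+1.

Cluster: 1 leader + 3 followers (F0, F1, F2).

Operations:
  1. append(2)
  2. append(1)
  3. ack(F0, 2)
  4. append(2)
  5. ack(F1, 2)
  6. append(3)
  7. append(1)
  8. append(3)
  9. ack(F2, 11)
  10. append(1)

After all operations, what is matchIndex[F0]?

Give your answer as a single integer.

Answer: 2

Derivation:
Op 1: append 2 -> log_len=2
Op 2: append 1 -> log_len=3
Op 3: F0 acks idx 2 -> match: F0=2 F1=0 F2=0; commitIndex=0
Op 4: append 2 -> log_len=5
Op 5: F1 acks idx 2 -> match: F0=2 F1=2 F2=0; commitIndex=2
Op 6: append 3 -> log_len=8
Op 7: append 1 -> log_len=9
Op 8: append 3 -> log_len=12
Op 9: F2 acks idx 11 -> match: F0=2 F1=2 F2=11; commitIndex=2
Op 10: append 1 -> log_len=13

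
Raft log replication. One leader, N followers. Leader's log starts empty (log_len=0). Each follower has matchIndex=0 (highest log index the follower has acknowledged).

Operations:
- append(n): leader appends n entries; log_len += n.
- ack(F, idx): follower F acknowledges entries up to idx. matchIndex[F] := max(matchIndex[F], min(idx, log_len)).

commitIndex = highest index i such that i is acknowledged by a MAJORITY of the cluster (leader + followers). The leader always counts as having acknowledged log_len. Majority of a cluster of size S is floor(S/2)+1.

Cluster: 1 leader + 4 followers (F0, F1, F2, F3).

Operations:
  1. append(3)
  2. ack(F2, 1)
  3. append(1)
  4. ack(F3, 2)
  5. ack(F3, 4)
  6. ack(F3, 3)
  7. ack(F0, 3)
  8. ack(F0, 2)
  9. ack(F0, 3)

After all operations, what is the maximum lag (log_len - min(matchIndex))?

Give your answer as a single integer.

Answer: 4

Derivation:
Op 1: append 3 -> log_len=3
Op 2: F2 acks idx 1 -> match: F0=0 F1=0 F2=1 F3=0; commitIndex=0
Op 3: append 1 -> log_len=4
Op 4: F3 acks idx 2 -> match: F0=0 F1=0 F2=1 F3=2; commitIndex=1
Op 5: F3 acks idx 4 -> match: F0=0 F1=0 F2=1 F3=4; commitIndex=1
Op 6: F3 acks idx 3 -> match: F0=0 F1=0 F2=1 F3=4; commitIndex=1
Op 7: F0 acks idx 3 -> match: F0=3 F1=0 F2=1 F3=4; commitIndex=3
Op 8: F0 acks idx 2 -> match: F0=3 F1=0 F2=1 F3=4; commitIndex=3
Op 9: F0 acks idx 3 -> match: F0=3 F1=0 F2=1 F3=4; commitIndex=3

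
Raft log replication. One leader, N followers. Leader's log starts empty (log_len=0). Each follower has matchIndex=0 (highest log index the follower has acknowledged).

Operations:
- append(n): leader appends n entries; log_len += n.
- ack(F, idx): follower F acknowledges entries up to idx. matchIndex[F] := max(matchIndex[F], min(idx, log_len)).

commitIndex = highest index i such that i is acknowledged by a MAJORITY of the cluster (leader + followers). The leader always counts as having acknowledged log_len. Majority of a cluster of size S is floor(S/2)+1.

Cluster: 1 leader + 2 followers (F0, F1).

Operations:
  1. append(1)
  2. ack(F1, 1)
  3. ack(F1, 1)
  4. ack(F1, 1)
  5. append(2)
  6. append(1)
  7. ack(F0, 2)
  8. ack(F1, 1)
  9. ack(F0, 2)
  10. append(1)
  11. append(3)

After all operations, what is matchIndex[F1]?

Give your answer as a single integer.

Answer: 1

Derivation:
Op 1: append 1 -> log_len=1
Op 2: F1 acks idx 1 -> match: F0=0 F1=1; commitIndex=1
Op 3: F1 acks idx 1 -> match: F0=0 F1=1; commitIndex=1
Op 4: F1 acks idx 1 -> match: F0=0 F1=1; commitIndex=1
Op 5: append 2 -> log_len=3
Op 6: append 1 -> log_len=4
Op 7: F0 acks idx 2 -> match: F0=2 F1=1; commitIndex=2
Op 8: F1 acks idx 1 -> match: F0=2 F1=1; commitIndex=2
Op 9: F0 acks idx 2 -> match: F0=2 F1=1; commitIndex=2
Op 10: append 1 -> log_len=5
Op 11: append 3 -> log_len=8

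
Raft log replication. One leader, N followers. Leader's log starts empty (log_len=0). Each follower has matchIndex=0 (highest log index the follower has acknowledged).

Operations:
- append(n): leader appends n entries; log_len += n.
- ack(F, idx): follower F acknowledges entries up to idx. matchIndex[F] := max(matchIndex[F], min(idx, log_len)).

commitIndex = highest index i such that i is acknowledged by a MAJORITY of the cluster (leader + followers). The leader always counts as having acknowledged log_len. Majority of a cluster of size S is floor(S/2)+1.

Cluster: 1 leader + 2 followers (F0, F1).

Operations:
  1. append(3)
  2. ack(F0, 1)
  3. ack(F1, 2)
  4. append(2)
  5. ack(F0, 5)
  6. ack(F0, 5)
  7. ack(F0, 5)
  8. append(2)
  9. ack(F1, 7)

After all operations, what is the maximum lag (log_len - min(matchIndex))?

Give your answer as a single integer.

Answer: 2

Derivation:
Op 1: append 3 -> log_len=3
Op 2: F0 acks idx 1 -> match: F0=1 F1=0; commitIndex=1
Op 3: F1 acks idx 2 -> match: F0=1 F1=2; commitIndex=2
Op 4: append 2 -> log_len=5
Op 5: F0 acks idx 5 -> match: F0=5 F1=2; commitIndex=5
Op 6: F0 acks idx 5 -> match: F0=5 F1=2; commitIndex=5
Op 7: F0 acks idx 5 -> match: F0=5 F1=2; commitIndex=5
Op 8: append 2 -> log_len=7
Op 9: F1 acks idx 7 -> match: F0=5 F1=7; commitIndex=7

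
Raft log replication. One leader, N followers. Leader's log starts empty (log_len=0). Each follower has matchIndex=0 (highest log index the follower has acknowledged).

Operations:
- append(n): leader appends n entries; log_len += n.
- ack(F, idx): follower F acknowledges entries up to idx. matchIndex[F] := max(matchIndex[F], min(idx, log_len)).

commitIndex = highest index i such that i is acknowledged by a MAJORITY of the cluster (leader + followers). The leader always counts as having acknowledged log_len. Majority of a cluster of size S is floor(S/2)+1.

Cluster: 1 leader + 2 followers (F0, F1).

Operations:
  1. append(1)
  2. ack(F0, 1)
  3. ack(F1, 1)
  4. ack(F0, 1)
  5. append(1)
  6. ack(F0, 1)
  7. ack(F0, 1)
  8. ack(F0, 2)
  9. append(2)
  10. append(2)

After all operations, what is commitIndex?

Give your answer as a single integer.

Answer: 2

Derivation:
Op 1: append 1 -> log_len=1
Op 2: F0 acks idx 1 -> match: F0=1 F1=0; commitIndex=1
Op 3: F1 acks idx 1 -> match: F0=1 F1=1; commitIndex=1
Op 4: F0 acks idx 1 -> match: F0=1 F1=1; commitIndex=1
Op 5: append 1 -> log_len=2
Op 6: F0 acks idx 1 -> match: F0=1 F1=1; commitIndex=1
Op 7: F0 acks idx 1 -> match: F0=1 F1=1; commitIndex=1
Op 8: F0 acks idx 2 -> match: F0=2 F1=1; commitIndex=2
Op 9: append 2 -> log_len=4
Op 10: append 2 -> log_len=6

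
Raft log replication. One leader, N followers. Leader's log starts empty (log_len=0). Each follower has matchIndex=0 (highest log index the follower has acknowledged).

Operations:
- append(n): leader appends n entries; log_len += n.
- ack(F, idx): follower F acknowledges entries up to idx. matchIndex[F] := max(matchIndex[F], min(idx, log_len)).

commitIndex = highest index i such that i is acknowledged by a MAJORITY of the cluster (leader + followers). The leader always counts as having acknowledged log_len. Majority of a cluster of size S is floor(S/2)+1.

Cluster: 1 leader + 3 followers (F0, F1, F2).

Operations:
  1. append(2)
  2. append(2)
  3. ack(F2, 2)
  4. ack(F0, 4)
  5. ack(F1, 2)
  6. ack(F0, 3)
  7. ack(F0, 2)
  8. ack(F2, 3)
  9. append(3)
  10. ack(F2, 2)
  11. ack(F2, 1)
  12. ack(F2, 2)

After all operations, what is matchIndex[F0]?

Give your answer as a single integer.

Op 1: append 2 -> log_len=2
Op 2: append 2 -> log_len=4
Op 3: F2 acks idx 2 -> match: F0=0 F1=0 F2=2; commitIndex=0
Op 4: F0 acks idx 4 -> match: F0=4 F1=0 F2=2; commitIndex=2
Op 5: F1 acks idx 2 -> match: F0=4 F1=2 F2=2; commitIndex=2
Op 6: F0 acks idx 3 -> match: F0=4 F1=2 F2=2; commitIndex=2
Op 7: F0 acks idx 2 -> match: F0=4 F1=2 F2=2; commitIndex=2
Op 8: F2 acks idx 3 -> match: F0=4 F1=2 F2=3; commitIndex=3
Op 9: append 3 -> log_len=7
Op 10: F2 acks idx 2 -> match: F0=4 F1=2 F2=3; commitIndex=3
Op 11: F2 acks idx 1 -> match: F0=4 F1=2 F2=3; commitIndex=3
Op 12: F2 acks idx 2 -> match: F0=4 F1=2 F2=3; commitIndex=3

Answer: 4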